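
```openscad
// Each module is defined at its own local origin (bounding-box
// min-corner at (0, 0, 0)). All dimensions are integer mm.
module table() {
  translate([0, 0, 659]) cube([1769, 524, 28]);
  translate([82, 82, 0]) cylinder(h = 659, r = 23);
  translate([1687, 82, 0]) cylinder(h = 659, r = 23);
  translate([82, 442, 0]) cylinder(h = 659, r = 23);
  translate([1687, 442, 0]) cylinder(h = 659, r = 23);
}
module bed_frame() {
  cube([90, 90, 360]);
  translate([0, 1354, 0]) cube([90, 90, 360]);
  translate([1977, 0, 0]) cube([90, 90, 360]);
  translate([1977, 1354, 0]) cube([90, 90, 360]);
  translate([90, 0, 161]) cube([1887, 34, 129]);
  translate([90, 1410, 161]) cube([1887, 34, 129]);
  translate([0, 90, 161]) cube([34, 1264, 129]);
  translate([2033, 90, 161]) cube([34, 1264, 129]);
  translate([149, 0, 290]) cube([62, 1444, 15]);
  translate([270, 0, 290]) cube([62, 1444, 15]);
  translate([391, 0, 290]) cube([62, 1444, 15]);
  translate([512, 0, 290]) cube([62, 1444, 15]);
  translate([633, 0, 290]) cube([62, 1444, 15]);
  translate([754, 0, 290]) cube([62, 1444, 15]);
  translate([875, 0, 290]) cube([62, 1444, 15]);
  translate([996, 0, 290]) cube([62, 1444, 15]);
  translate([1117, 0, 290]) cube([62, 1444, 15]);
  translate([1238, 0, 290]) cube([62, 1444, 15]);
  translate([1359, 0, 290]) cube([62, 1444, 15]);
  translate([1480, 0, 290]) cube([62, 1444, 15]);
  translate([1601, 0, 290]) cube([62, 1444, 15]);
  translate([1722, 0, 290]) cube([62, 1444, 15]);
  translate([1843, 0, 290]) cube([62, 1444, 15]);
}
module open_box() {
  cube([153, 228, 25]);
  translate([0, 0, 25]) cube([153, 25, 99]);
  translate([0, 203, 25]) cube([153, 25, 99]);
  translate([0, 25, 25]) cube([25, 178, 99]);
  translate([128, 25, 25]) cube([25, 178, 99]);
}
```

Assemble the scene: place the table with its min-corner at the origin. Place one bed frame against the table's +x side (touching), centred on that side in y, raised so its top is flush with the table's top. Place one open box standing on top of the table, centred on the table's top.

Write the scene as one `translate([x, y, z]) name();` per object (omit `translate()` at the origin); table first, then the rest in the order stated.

table();
translate([1769, -460, 327]) bed_frame();
translate([808, 148, 687]) open_box();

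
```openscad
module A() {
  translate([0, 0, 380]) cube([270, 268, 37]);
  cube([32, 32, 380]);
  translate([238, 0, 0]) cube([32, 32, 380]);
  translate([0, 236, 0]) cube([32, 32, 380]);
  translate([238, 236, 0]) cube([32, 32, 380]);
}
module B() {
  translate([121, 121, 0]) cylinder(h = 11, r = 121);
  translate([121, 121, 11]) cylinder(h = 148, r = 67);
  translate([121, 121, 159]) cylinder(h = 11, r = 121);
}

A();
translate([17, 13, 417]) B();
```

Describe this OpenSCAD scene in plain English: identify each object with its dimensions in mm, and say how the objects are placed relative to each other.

A is a four-legged stool. The seat is a 270×268×37 mm slab whose top surface is at z = 417 mm; four square legs, each 32×32 mm in cross-section, run from the floor (z = 0) to the underside of the seat, each flush with a corner of the seat.

B is a spool: two coaxial disc flanges of radius 121 mm and thickness 11 mm, joined by a core cylinder of radius 67 mm and height 148 mm. The lower flange rests on z = 0 and the three cylinders share a vertical axis.

The spool is on top of the stool.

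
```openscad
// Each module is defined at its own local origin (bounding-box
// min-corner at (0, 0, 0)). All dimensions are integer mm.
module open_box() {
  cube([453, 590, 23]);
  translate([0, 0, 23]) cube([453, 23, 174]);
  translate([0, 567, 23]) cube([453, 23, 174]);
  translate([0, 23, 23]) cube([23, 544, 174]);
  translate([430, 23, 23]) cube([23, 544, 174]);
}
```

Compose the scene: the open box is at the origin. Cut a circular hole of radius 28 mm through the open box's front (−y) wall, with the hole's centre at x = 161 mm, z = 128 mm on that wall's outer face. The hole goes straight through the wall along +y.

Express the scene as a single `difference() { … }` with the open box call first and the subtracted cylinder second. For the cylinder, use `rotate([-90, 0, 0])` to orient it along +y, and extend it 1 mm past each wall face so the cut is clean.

difference() {
  open_box();
  translate([161, -1, 128]) rotate([-90, 0, 0]) cylinder(h = 25, r = 28);
}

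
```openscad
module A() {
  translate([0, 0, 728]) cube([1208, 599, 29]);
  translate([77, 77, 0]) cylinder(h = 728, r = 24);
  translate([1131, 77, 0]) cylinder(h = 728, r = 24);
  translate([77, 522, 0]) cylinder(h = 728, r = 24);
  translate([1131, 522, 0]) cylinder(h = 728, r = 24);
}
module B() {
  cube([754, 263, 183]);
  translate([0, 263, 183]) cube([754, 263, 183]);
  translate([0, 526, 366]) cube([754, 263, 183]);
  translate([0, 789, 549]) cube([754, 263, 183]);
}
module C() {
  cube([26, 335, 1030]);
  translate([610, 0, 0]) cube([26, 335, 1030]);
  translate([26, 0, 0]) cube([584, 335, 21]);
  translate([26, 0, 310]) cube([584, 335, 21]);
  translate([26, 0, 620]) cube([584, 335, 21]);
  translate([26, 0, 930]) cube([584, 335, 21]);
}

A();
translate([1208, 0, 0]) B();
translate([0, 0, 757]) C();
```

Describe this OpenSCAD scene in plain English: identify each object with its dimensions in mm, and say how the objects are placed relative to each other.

A is a table with a 1208×599 mm rectangular top, 29 mm thick, top surface at z = 757 mm, supported by four round legs of 48 mm diameter, each leg's bounding box inset 53 mm from the nearest pair of top edges, running from the floor.

B is a straight staircase of 4 solid steps. Each step is 754 mm wide (x), 263 mm deep (y, the going) and 183 mm tall (the rise). The first step rests on the floor; each subsequent step sits one going further in +y and one rise higher in +z, directly behind and above the previous step with no overlap.

C is an open bookshelf. Two side panels, each 26 mm thick, 335 mm deep and 1030 mm tall, stand 636 mm apart (outside-to-outside). Between them sit 4 shelves, each 21 mm thick and 335 mm deep, spanning the full gap between the sides. The bottom shelf rests on the floor (its underside at z = 0) and the clear gap between one shelf's top and the next shelf's underside is 289 mm.

The staircase is against the table's +x side, with their −y faces flush. The bookshelf is on top of the table.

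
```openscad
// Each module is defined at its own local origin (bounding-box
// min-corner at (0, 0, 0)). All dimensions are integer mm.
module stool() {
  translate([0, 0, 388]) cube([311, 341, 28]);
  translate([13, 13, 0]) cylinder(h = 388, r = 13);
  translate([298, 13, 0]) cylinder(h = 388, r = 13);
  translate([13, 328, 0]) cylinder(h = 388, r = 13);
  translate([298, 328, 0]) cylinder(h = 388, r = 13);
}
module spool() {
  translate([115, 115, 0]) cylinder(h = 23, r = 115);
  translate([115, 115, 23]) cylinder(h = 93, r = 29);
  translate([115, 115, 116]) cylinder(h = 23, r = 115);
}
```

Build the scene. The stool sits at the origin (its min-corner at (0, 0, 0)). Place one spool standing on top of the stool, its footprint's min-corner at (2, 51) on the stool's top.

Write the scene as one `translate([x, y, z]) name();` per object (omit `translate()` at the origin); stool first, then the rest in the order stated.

stool();
translate([2, 51, 416]) spool();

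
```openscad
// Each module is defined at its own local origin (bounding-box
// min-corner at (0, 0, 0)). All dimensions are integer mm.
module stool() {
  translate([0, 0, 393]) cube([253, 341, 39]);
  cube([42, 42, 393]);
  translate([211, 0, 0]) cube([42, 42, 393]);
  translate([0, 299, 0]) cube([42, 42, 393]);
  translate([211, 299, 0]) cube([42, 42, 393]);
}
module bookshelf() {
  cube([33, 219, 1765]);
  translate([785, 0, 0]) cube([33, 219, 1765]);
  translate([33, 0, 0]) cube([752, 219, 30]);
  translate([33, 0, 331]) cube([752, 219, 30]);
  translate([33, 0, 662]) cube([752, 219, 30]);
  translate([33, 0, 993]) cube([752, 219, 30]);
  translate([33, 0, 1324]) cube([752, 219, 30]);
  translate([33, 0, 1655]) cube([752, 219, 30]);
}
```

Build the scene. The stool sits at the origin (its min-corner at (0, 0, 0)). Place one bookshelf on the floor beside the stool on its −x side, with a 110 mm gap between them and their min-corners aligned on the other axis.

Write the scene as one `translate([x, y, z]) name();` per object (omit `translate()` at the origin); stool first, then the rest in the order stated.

stool();
translate([-928, 0, 0]) bookshelf();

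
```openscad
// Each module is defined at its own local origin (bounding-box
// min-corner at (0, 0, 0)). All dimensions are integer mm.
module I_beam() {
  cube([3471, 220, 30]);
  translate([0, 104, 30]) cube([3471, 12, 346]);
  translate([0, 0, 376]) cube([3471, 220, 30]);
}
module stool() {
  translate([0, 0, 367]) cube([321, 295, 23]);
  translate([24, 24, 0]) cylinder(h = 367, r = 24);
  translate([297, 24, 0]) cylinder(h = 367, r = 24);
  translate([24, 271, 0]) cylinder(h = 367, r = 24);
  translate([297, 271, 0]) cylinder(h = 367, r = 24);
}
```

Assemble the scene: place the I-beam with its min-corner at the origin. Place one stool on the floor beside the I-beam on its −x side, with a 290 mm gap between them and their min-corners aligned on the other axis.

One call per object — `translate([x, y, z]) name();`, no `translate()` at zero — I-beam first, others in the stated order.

I_beam();
translate([-611, 0, 0]) stool();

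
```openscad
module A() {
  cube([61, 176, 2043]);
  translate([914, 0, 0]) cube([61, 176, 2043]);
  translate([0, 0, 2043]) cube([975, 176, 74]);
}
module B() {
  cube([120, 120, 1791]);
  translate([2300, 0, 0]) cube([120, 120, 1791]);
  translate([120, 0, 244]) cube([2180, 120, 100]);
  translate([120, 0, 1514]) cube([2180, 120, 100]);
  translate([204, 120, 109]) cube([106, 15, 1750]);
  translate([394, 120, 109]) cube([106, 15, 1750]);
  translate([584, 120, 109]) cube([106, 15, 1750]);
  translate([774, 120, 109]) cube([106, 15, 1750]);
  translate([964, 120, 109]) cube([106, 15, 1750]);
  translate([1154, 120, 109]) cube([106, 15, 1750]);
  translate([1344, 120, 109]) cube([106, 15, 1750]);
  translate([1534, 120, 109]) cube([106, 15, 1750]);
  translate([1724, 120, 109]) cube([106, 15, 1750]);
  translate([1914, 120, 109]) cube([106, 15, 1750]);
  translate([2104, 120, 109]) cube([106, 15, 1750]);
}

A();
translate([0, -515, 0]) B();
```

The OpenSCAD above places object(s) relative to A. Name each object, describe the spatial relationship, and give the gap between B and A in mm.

The fence section's nearest face is 380 mm from the door frame's −y face.

A is a door frame. B is a fence section. The fence section is on the floor beside the door frame on its −y side. The gap between the fence section and the door frame is 380 mm.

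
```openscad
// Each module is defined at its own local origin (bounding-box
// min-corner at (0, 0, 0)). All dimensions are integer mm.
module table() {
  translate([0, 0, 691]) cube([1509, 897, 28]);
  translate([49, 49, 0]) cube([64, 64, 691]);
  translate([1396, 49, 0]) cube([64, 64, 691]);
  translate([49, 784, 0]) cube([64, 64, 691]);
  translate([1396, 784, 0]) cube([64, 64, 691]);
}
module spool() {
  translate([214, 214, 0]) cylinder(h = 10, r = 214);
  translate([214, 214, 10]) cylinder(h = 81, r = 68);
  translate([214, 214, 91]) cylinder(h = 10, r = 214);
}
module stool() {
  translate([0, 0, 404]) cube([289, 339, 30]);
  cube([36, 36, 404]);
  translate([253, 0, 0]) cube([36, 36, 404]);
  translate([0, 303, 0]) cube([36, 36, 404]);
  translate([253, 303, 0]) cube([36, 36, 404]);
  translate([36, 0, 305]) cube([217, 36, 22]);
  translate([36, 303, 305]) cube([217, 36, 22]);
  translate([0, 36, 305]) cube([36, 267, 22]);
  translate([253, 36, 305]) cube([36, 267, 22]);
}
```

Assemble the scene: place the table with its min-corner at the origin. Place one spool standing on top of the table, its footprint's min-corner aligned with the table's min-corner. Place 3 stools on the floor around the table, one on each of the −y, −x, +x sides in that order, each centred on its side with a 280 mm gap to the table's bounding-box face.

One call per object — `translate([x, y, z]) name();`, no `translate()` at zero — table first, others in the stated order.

table();
translate([0, 0, 719]) spool();
translate([610, -619, 0]) stool();
translate([-569, 279, 0]) stool();
translate([1789, 279, 0]) stool();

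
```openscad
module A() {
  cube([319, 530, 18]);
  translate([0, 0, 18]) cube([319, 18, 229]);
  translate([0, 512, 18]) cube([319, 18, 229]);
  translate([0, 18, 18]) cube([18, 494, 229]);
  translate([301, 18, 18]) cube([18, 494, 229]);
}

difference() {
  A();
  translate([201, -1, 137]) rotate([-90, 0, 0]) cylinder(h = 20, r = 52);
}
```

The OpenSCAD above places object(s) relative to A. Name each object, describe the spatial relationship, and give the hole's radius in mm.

A is an open box. The open box has a circular hole through its front wall. The hole's radius is 52 mm.

The subtracted cylinder has r = 52 mm.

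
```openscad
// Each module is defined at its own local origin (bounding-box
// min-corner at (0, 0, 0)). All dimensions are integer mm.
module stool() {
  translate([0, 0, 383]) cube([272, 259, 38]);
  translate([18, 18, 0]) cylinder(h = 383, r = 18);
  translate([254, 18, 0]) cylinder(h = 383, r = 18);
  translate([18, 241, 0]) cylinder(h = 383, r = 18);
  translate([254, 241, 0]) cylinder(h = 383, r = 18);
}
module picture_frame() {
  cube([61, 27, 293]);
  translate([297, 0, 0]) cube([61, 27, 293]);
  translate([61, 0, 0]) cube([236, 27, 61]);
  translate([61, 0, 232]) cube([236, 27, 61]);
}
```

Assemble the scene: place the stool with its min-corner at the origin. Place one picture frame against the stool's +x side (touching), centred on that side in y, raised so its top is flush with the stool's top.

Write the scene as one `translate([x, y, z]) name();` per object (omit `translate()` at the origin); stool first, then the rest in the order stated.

stool();
translate([272, 116, 128]) picture_frame();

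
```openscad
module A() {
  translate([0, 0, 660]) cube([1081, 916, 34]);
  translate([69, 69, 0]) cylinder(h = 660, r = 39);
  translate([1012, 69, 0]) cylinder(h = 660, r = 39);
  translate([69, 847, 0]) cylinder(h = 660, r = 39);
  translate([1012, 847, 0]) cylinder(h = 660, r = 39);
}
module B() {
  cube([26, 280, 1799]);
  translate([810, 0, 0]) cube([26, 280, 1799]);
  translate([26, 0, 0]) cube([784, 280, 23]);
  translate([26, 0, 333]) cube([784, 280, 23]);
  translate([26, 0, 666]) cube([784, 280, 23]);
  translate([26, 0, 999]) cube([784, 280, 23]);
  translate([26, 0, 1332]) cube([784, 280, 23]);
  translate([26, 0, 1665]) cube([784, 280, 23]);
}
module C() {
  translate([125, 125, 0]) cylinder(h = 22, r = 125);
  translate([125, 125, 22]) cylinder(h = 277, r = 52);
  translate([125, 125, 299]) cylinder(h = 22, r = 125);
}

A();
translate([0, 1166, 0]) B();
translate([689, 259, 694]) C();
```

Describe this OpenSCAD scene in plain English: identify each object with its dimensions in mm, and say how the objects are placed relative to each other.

A is a table: top 1081 mm (x) × 916 mm (y), 34 mm thick, upper face at z = 694 mm, on four round legs of 78 mm diameter, each leg's bounding box inset 30 mm from the nearest pair of top edges, running from z = 0 to the bottom of the top.

B is a bookshelf 836 mm wide overall, 280 mm deep and 1799 mm tall. The two sides are 26 mm thick vertical panels. 6 horizontal shelves of 23 mm thickness span between the inner faces of the sides; the lowest shelf sits on the floor and shelves are stacked with a clear vertical gap of 310 mm between each pair.

C is a spool: two coaxial disc flanges of radius 125 mm and thickness 22 mm, joined by a core cylinder of radius 52 mm and height 277 mm. The lower flange rests on z = 0 and the three cylinders share a vertical axis.

The bookshelf is on the floor beside the table on its +y side. The spool is on top of the table.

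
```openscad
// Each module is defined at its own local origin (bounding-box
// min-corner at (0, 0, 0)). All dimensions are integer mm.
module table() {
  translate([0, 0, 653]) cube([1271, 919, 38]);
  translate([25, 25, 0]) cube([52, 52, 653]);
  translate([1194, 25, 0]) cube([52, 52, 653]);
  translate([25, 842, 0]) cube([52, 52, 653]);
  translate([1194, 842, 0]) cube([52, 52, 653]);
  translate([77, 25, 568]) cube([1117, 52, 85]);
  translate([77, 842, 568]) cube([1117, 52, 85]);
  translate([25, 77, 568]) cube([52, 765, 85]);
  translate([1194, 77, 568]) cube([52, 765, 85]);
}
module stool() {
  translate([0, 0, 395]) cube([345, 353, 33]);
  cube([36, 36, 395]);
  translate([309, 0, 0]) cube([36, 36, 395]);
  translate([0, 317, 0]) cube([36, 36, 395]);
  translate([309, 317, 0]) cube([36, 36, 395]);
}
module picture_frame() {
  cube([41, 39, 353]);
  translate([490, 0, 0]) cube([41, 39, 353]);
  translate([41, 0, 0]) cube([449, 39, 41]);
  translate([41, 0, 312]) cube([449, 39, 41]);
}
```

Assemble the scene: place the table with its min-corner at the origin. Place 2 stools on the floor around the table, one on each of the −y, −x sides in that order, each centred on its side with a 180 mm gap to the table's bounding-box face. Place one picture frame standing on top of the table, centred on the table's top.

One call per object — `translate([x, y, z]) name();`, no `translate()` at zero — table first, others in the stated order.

table();
translate([463, -533, 0]) stool();
translate([-525, 283, 0]) stool();
translate([370, 440, 691]) picture_frame();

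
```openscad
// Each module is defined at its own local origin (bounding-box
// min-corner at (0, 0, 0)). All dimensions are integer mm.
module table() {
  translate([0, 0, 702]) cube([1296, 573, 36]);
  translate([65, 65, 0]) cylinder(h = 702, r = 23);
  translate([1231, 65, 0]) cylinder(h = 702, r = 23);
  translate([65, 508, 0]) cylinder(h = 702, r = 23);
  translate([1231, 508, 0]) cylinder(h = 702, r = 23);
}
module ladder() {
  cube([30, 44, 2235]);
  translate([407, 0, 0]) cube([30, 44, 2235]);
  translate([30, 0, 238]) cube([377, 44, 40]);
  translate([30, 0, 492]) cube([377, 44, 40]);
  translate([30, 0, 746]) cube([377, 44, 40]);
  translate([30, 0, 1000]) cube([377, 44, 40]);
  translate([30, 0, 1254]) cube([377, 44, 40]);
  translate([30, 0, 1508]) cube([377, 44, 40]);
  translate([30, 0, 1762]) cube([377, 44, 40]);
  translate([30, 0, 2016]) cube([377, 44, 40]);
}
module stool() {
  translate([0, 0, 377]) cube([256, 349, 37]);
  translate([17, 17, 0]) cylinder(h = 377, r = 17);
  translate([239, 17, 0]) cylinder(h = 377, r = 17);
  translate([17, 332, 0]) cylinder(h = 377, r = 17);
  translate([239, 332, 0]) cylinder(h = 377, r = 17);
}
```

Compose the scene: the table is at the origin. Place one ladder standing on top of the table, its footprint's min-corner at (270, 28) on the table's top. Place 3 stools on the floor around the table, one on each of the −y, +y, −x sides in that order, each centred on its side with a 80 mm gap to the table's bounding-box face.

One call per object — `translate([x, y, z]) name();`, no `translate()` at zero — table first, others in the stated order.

table();
translate([270, 28, 738]) ladder();
translate([520, -429, 0]) stool();
translate([520, 653, 0]) stool();
translate([-336, 112, 0]) stool();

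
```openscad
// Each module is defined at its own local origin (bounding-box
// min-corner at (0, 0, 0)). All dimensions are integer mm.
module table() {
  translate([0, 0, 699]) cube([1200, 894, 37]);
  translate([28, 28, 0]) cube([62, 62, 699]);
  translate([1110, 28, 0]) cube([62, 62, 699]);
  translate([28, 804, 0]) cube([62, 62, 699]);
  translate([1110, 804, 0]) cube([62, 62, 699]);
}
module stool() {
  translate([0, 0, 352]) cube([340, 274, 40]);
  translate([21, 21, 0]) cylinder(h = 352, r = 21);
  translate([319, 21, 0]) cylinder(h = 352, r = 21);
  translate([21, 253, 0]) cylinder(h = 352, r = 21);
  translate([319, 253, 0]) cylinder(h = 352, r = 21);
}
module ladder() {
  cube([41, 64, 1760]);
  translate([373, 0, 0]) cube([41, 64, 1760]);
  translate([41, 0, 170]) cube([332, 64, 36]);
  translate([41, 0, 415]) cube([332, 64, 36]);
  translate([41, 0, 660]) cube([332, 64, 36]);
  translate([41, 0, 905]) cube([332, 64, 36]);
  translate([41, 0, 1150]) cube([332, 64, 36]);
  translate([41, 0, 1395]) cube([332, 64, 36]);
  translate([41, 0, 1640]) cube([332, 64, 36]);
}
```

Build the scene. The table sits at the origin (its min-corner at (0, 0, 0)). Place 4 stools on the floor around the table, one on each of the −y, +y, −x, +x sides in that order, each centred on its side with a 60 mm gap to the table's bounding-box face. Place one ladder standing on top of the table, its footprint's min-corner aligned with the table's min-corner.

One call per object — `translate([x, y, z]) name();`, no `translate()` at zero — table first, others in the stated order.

table();
translate([430, -334, 0]) stool();
translate([430, 954, 0]) stool();
translate([-400, 310, 0]) stool();
translate([1260, 310, 0]) stool();
translate([0, 0, 736]) ladder();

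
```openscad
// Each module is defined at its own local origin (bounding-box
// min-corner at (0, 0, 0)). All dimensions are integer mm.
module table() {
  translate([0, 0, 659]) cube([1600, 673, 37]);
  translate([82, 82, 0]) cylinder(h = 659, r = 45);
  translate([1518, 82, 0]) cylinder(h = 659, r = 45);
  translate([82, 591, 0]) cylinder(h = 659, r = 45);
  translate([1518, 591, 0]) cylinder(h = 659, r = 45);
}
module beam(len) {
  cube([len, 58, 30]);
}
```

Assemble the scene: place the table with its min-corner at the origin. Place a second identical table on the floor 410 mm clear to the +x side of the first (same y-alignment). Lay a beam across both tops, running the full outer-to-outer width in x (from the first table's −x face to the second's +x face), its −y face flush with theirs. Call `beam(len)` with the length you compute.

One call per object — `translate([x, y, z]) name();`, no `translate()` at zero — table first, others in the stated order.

table();
translate([2010, 0, 0]) table();
translate([0, 0, 696]) beam(3610);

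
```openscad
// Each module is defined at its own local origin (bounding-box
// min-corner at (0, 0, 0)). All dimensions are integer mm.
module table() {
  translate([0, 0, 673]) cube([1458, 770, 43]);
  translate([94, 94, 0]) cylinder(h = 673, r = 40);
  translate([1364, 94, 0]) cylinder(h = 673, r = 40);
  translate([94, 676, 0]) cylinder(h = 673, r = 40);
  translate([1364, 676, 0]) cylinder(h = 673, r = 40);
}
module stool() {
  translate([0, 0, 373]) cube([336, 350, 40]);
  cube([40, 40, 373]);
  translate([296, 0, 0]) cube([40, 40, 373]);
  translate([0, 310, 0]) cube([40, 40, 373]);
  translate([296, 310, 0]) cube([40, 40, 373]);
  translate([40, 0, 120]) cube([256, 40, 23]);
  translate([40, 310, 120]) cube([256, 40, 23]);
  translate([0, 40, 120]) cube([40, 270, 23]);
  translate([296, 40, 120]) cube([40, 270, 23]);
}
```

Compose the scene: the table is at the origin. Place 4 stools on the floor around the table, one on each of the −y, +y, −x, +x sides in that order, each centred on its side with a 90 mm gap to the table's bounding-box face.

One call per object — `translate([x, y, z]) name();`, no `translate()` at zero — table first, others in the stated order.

table();
translate([561, -440, 0]) stool();
translate([561, 860, 0]) stool();
translate([-426, 210, 0]) stool();
translate([1548, 210, 0]) stool();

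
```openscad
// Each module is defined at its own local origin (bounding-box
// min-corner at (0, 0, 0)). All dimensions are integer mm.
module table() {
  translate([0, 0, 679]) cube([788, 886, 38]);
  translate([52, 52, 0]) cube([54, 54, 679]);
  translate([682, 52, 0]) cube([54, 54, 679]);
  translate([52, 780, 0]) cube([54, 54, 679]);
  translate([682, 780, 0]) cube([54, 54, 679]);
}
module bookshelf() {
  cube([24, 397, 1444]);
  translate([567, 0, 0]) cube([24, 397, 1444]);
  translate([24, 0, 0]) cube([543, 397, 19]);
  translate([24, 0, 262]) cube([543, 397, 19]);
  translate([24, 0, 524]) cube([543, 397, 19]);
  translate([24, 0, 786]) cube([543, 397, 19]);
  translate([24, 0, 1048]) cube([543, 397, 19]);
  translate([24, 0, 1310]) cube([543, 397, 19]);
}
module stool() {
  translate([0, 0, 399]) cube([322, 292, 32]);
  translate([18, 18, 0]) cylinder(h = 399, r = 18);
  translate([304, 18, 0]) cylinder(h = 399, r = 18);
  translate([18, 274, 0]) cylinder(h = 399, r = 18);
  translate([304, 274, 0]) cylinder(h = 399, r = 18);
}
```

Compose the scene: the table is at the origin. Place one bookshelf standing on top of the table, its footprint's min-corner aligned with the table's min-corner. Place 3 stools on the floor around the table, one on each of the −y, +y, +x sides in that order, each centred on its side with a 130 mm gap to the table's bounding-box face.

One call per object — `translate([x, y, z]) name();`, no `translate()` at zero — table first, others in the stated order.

table();
translate([0, 0, 717]) bookshelf();
translate([233, -422, 0]) stool();
translate([233, 1016, 0]) stool();
translate([918, 297, 0]) stool();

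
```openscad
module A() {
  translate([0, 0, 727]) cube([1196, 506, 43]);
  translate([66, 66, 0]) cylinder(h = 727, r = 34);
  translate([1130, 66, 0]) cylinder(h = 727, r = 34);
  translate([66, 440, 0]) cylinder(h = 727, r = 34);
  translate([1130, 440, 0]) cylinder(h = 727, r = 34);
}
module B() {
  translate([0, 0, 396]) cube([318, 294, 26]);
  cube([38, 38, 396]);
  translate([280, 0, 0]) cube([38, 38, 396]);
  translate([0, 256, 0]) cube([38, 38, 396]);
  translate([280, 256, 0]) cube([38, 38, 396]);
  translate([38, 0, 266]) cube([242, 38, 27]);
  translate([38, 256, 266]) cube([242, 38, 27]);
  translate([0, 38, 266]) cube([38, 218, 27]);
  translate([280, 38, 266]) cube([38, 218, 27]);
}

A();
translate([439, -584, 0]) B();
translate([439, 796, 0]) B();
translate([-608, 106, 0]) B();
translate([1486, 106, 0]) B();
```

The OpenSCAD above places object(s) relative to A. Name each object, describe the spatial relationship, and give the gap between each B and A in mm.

A is a table. B is a stool. Four stools sit around the table at the −y, +y, −x, +x sides. The gap between each stool and the table is 290 mm.

Each stool's nearest face is 290 mm from the table's bounding box.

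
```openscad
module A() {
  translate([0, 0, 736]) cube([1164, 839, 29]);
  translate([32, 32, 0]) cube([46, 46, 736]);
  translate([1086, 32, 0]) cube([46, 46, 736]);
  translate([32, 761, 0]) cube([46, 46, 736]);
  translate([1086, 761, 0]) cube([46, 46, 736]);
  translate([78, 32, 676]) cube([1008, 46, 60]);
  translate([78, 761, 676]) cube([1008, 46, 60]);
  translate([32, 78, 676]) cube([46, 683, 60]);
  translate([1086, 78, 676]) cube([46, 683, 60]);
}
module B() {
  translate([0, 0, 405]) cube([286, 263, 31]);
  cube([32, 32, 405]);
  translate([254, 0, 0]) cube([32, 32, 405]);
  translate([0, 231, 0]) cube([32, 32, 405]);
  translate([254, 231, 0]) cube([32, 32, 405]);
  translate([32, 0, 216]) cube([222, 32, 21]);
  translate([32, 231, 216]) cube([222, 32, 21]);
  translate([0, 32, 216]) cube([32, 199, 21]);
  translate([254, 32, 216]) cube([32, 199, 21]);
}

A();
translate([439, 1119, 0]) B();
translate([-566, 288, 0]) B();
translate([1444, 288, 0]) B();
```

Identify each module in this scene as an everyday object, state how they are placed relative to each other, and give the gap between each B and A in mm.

Each stool's nearest face is 280 mm from the table's bounding box.

A is a table. B is a stool. Three stools sit around the table at the +y, −x, +x sides. The gap between each stool and the table is 280 mm.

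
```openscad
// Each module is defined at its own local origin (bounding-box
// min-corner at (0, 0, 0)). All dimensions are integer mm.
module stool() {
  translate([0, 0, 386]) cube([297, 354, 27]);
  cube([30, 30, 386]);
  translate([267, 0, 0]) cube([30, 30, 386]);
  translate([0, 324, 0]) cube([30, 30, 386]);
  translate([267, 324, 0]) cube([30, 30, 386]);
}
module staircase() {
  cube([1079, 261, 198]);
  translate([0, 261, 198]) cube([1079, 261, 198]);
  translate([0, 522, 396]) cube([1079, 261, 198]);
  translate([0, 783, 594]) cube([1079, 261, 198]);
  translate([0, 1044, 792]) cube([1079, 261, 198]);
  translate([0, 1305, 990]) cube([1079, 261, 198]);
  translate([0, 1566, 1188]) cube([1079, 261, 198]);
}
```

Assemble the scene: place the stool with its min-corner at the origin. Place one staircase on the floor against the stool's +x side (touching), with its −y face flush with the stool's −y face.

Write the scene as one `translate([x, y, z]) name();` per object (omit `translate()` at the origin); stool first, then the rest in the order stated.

stool();
translate([297, 0, 0]) staircase();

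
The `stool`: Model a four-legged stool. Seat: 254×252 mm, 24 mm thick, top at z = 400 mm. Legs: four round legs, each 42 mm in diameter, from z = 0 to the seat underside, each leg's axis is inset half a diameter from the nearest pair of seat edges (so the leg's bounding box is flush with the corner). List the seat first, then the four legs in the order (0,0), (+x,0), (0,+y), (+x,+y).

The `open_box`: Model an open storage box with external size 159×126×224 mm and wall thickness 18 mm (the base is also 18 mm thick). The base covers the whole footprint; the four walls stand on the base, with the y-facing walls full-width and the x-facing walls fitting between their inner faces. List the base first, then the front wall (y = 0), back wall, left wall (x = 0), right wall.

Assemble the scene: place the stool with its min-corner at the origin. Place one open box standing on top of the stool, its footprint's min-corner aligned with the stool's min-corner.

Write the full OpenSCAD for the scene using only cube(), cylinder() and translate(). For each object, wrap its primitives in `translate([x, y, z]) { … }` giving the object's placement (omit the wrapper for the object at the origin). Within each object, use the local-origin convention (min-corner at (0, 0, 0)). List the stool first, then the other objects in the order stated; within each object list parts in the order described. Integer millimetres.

translate([0, 0, 376]) cube([254, 252, 24]);
translate([21, 21, 0]) cylinder(h = 376, r = 21);
translate([233, 21, 0]) cylinder(h = 376, r = 21);
translate([21, 231, 0]) cylinder(h = 376, r = 21);
translate([233, 231, 0]) cylinder(h = 376, r = 21);
translate([0, 0, 400]) {
  cube([159, 126, 18]);
  translate([0, 0, 18]) cube([159, 18, 206]);
  translate([0, 108, 18]) cube([159, 18, 206]);
  translate([0, 18, 18]) cube([18, 90, 206]);
  translate([141, 18, 18]) cube([18, 90, 206]);
}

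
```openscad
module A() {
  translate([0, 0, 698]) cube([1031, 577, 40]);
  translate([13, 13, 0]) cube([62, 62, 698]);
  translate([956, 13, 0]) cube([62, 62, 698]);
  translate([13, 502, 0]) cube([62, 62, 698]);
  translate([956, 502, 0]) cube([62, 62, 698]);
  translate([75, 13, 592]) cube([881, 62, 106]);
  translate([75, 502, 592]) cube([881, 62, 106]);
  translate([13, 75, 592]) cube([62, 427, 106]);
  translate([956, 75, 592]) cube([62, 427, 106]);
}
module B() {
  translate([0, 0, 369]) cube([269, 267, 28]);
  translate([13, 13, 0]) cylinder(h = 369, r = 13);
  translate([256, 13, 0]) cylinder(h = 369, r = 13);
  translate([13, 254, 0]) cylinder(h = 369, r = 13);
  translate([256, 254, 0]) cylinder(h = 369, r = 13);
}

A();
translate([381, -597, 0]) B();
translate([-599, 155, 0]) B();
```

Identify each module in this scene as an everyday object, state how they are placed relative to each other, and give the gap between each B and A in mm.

Each stool's nearest face is 330 mm from the table's bounding box.

A is a table. B is a stool. Two stools sit around the table at the −y, −x sides. The gap between each stool and the table is 330 mm.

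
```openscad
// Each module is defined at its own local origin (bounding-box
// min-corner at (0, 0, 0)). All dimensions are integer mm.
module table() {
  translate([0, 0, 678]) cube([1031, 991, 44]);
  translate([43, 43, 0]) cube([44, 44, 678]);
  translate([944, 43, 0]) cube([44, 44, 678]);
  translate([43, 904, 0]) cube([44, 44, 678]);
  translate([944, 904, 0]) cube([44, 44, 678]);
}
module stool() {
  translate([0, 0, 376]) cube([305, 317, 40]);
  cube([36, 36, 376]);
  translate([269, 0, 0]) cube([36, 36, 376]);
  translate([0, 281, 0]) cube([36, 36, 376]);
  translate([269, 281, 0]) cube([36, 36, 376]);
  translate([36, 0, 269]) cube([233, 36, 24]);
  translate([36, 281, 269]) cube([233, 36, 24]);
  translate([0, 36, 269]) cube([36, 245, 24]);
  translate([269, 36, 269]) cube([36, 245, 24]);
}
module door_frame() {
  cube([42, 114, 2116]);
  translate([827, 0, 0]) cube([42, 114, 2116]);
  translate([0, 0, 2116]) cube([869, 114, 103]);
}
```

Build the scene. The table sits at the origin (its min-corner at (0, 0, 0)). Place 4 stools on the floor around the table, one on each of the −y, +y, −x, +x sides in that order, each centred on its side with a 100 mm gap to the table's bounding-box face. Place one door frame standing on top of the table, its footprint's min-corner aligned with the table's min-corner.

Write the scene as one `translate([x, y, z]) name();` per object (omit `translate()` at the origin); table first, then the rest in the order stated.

table();
translate([363, -417, 0]) stool();
translate([363, 1091, 0]) stool();
translate([-405, 337, 0]) stool();
translate([1131, 337, 0]) stool();
translate([0, 0, 722]) door_frame();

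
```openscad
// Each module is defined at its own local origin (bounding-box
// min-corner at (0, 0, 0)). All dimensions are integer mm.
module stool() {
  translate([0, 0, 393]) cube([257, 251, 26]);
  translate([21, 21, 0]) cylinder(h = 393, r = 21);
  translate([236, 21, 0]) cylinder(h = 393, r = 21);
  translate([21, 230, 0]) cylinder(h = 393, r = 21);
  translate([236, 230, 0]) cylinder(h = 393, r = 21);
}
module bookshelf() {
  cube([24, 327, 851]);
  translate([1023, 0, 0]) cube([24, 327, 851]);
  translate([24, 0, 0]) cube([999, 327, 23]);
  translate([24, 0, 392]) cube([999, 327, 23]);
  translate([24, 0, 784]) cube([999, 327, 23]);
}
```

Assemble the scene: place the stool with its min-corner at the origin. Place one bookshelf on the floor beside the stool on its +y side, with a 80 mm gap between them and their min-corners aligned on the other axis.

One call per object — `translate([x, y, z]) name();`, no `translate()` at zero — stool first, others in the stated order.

stool();
translate([0, 331, 0]) bookshelf();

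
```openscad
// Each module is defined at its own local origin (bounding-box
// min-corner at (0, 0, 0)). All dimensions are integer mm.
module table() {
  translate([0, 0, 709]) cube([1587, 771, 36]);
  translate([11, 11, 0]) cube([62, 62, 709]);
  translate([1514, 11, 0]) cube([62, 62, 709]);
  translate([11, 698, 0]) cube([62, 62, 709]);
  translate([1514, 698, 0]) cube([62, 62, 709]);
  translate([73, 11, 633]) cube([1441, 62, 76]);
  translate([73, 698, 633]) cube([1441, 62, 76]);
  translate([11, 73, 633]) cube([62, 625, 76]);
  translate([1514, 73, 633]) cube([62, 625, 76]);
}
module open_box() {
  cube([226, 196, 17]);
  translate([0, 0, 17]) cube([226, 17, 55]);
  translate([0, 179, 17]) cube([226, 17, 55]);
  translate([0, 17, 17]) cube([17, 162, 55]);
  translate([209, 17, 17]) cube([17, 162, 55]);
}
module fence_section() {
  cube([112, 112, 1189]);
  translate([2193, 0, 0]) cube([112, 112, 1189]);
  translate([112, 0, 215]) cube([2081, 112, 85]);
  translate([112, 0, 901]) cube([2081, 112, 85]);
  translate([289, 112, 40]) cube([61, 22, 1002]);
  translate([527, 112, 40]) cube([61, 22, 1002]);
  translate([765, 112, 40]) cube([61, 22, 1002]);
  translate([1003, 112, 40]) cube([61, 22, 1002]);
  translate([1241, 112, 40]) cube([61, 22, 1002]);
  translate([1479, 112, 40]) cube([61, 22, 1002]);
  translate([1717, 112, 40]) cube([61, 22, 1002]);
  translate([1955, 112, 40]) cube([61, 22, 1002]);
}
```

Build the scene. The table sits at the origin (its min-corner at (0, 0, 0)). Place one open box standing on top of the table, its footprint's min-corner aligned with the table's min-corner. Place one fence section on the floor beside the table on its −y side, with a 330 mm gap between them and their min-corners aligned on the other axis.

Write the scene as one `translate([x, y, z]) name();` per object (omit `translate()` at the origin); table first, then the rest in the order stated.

table();
translate([0, 0, 745]) open_box();
translate([0, -464, 0]) fence_section();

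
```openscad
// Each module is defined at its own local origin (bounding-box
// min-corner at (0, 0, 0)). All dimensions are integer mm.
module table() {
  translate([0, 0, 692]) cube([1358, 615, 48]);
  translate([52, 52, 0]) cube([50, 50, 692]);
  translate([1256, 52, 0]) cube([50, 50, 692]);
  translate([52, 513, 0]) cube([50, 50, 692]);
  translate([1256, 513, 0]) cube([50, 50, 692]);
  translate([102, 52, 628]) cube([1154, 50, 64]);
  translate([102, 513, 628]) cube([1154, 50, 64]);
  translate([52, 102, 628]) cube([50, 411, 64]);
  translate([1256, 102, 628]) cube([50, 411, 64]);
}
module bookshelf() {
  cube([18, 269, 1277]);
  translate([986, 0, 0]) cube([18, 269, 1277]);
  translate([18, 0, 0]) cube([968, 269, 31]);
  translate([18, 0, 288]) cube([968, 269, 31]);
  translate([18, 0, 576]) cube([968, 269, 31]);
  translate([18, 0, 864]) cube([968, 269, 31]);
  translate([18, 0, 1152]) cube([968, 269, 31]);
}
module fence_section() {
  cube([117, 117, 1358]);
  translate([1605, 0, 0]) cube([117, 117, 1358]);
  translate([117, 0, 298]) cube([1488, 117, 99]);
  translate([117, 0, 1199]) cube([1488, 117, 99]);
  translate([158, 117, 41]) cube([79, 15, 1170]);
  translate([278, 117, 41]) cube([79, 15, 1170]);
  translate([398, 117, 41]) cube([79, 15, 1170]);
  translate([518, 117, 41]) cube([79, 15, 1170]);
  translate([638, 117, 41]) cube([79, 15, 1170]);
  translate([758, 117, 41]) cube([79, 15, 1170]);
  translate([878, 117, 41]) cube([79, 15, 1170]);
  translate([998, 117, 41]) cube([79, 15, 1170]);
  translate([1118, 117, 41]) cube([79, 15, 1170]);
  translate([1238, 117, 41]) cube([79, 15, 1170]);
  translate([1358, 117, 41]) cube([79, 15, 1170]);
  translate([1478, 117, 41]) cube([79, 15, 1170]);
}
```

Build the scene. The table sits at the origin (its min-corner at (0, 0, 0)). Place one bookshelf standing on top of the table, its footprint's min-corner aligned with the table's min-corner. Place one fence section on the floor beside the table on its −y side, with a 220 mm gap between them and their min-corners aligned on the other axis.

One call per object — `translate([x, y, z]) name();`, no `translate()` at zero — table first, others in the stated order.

table();
translate([0, 0, 740]) bookshelf();
translate([0, -352, 0]) fence_section();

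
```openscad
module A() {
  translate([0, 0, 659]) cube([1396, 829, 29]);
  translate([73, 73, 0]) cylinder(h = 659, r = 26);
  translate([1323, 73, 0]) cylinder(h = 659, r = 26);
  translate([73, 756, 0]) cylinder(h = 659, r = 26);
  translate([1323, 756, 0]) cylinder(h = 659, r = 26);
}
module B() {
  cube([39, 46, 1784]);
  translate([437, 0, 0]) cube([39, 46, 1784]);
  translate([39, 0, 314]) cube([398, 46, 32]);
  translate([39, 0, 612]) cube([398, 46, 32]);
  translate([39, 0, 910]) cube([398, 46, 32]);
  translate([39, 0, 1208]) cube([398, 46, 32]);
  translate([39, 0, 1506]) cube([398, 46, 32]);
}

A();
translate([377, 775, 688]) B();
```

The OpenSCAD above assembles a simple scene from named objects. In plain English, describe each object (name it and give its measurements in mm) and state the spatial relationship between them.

A is a table: top 1396 mm (x) × 829 mm (y), 29 mm thick, upper face at z = 688 mm, on four round legs of 52 mm diameter, each leg's bounding box inset 47 mm from the nearest pair of top edges, running from z = 0 to the bottom of the top.

B is a straight ladder. Two 39×46 mm vertical rails, 1784 mm tall, stand 476 mm apart (outside-to-outside) with their front faces coplanar on the −y side. 5 rungs, each 46 mm deep and 32 mm tall, span between the inner faces of the rails, front faces flush with the rails. The lowest rung's underside is at z = 314 mm and rungs are spaced 298 mm apart (underside to underside).

The ladder is on top of the table.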